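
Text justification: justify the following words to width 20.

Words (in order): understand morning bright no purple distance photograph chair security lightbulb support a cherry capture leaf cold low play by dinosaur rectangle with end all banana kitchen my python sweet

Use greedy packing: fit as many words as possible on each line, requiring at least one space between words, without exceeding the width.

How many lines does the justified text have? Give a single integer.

Answer: 11

Derivation:
Line 1: ['understand', 'morning'] (min_width=18, slack=2)
Line 2: ['bright', 'no', 'purple'] (min_width=16, slack=4)
Line 3: ['distance', 'photograph'] (min_width=19, slack=1)
Line 4: ['chair', 'security'] (min_width=14, slack=6)
Line 5: ['lightbulb', 'support', 'a'] (min_width=19, slack=1)
Line 6: ['cherry', 'capture', 'leaf'] (min_width=19, slack=1)
Line 7: ['cold', 'low', 'play', 'by'] (min_width=16, slack=4)
Line 8: ['dinosaur', 'rectangle'] (min_width=18, slack=2)
Line 9: ['with', 'end', 'all', 'banana'] (min_width=19, slack=1)
Line 10: ['kitchen', 'my', 'python'] (min_width=17, slack=3)
Line 11: ['sweet'] (min_width=5, slack=15)
Total lines: 11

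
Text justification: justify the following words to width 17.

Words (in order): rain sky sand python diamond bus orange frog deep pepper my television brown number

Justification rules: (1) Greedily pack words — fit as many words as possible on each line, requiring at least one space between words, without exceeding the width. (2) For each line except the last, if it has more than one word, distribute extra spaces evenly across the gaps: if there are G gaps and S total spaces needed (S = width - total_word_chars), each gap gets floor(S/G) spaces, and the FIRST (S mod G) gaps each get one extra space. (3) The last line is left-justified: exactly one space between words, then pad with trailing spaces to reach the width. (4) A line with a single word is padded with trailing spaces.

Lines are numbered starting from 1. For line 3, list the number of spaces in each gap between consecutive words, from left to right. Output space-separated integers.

Line 1: ['rain', 'sky', 'sand'] (min_width=13, slack=4)
Line 2: ['python', 'diamond'] (min_width=14, slack=3)
Line 3: ['bus', 'orange', 'frog'] (min_width=15, slack=2)
Line 4: ['deep', 'pepper', 'my'] (min_width=14, slack=3)
Line 5: ['television', 'brown'] (min_width=16, slack=1)
Line 6: ['number'] (min_width=6, slack=11)

Answer: 2 2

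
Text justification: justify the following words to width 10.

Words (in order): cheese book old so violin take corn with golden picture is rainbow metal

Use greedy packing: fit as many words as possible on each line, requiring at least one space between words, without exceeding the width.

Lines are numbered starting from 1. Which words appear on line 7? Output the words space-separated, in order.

Line 1: ['cheese'] (min_width=6, slack=4)
Line 2: ['book', 'old'] (min_width=8, slack=2)
Line 3: ['so', 'violin'] (min_width=9, slack=1)
Line 4: ['take', 'corn'] (min_width=9, slack=1)
Line 5: ['with'] (min_width=4, slack=6)
Line 6: ['golden'] (min_width=6, slack=4)
Line 7: ['picture', 'is'] (min_width=10, slack=0)
Line 8: ['rainbow'] (min_width=7, slack=3)
Line 9: ['metal'] (min_width=5, slack=5)

Answer: picture is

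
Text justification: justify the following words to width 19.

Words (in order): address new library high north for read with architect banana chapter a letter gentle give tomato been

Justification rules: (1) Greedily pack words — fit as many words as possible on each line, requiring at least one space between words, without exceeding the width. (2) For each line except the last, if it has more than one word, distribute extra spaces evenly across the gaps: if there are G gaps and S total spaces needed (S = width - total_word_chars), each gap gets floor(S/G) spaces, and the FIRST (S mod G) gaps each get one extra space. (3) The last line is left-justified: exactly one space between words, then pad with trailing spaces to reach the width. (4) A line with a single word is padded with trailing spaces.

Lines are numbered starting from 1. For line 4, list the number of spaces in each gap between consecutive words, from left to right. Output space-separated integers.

Line 1: ['address', 'new', 'library'] (min_width=19, slack=0)
Line 2: ['high', 'north', 'for', 'read'] (min_width=19, slack=0)
Line 3: ['with', 'architect'] (min_width=14, slack=5)
Line 4: ['banana', 'chapter', 'a'] (min_width=16, slack=3)
Line 5: ['letter', 'gentle', 'give'] (min_width=18, slack=1)
Line 6: ['tomato', 'been'] (min_width=11, slack=8)

Answer: 3 2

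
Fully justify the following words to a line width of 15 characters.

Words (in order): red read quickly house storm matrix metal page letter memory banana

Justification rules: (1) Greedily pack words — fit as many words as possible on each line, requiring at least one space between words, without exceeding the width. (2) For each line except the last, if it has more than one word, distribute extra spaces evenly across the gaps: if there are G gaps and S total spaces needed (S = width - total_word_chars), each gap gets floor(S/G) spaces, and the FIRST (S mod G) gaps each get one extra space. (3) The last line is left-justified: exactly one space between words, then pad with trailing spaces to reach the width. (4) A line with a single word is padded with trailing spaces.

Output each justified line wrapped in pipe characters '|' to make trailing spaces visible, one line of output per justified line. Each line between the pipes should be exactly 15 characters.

Line 1: ['red', 'read'] (min_width=8, slack=7)
Line 2: ['quickly', 'house'] (min_width=13, slack=2)
Line 3: ['storm', 'matrix'] (min_width=12, slack=3)
Line 4: ['metal', 'page'] (min_width=10, slack=5)
Line 5: ['letter', 'memory'] (min_width=13, slack=2)
Line 6: ['banana'] (min_width=6, slack=9)

Answer: |red        read|
|quickly   house|
|storm    matrix|
|metal      page|
|letter   memory|
|banana         |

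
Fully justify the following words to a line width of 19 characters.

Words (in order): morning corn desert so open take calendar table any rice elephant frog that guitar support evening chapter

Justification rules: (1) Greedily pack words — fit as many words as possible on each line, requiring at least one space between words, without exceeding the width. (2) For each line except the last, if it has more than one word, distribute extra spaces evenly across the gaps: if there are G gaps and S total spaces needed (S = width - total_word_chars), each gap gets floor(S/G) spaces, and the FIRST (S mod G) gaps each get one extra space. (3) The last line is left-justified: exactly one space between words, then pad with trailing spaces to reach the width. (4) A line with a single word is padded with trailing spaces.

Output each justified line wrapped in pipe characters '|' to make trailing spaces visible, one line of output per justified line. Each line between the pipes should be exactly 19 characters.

Answer: |morning corn desert|
|so     open    take|
|calendar  table any|
|rice  elephant frog|
|that guitar support|
|evening chapter    |

Derivation:
Line 1: ['morning', 'corn', 'desert'] (min_width=19, slack=0)
Line 2: ['so', 'open', 'take'] (min_width=12, slack=7)
Line 3: ['calendar', 'table', 'any'] (min_width=18, slack=1)
Line 4: ['rice', 'elephant', 'frog'] (min_width=18, slack=1)
Line 5: ['that', 'guitar', 'support'] (min_width=19, slack=0)
Line 6: ['evening', 'chapter'] (min_width=15, slack=4)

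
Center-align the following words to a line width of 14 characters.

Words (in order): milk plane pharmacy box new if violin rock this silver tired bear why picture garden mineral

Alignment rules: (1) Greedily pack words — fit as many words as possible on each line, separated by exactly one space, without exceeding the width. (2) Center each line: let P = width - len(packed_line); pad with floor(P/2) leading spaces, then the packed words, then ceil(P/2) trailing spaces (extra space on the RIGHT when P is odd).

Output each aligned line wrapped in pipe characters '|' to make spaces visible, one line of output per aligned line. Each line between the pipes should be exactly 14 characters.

Answer: |  milk plane  |
| pharmacy box |
|new if violin |
|  rock this   |
| silver tired |
|   bear why   |
|picture garden|
|   mineral    |

Derivation:
Line 1: ['milk', 'plane'] (min_width=10, slack=4)
Line 2: ['pharmacy', 'box'] (min_width=12, slack=2)
Line 3: ['new', 'if', 'violin'] (min_width=13, slack=1)
Line 4: ['rock', 'this'] (min_width=9, slack=5)
Line 5: ['silver', 'tired'] (min_width=12, slack=2)
Line 6: ['bear', 'why'] (min_width=8, slack=6)
Line 7: ['picture', 'garden'] (min_width=14, slack=0)
Line 8: ['mineral'] (min_width=7, slack=7)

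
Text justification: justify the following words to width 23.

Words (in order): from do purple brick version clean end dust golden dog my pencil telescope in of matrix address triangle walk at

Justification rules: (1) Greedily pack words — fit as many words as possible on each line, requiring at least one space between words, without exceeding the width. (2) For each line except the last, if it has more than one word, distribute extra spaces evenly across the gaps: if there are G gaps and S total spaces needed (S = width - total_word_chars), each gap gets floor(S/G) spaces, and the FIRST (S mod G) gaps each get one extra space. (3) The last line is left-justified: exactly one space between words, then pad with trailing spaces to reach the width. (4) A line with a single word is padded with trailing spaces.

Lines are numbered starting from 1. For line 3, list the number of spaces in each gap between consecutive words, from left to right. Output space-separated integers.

Line 1: ['from', 'do', 'purple', 'brick'] (min_width=20, slack=3)
Line 2: ['version', 'clean', 'end', 'dust'] (min_width=22, slack=1)
Line 3: ['golden', 'dog', 'my', 'pencil'] (min_width=20, slack=3)
Line 4: ['telescope', 'in', 'of', 'matrix'] (min_width=22, slack=1)
Line 5: ['address', 'triangle', 'walk'] (min_width=21, slack=2)
Line 6: ['at'] (min_width=2, slack=21)

Answer: 2 2 2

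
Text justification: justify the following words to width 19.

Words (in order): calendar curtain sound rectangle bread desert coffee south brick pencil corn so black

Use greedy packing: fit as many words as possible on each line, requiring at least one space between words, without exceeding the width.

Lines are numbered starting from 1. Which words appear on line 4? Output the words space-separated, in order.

Answer: south brick pencil

Derivation:
Line 1: ['calendar', 'curtain'] (min_width=16, slack=3)
Line 2: ['sound', 'rectangle'] (min_width=15, slack=4)
Line 3: ['bread', 'desert', 'coffee'] (min_width=19, slack=0)
Line 4: ['south', 'brick', 'pencil'] (min_width=18, slack=1)
Line 5: ['corn', 'so', 'black'] (min_width=13, slack=6)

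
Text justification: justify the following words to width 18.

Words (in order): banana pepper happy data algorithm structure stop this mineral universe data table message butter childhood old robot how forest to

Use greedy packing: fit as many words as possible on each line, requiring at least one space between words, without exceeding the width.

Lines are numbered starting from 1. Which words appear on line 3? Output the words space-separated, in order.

Line 1: ['banana', 'pepper'] (min_width=13, slack=5)
Line 2: ['happy', 'data'] (min_width=10, slack=8)
Line 3: ['algorithm'] (min_width=9, slack=9)
Line 4: ['structure', 'stop'] (min_width=14, slack=4)
Line 5: ['this', 'mineral'] (min_width=12, slack=6)
Line 6: ['universe', 'data'] (min_width=13, slack=5)
Line 7: ['table', 'message'] (min_width=13, slack=5)
Line 8: ['butter', 'childhood'] (min_width=16, slack=2)
Line 9: ['old', 'robot', 'how'] (min_width=13, slack=5)
Line 10: ['forest', 'to'] (min_width=9, slack=9)

Answer: algorithm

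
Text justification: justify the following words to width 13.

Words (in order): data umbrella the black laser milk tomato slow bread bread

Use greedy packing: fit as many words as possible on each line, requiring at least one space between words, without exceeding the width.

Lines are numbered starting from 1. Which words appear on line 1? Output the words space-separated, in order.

Answer: data umbrella

Derivation:
Line 1: ['data', 'umbrella'] (min_width=13, slack=0)
Line 2: ['the', 'black'] (min_width=9, slack=4)
Line 3: ['laser', 'milk'] (min_width=10, slack=3)
Line 4: ['tomato', 'slow'] (min_width=11, slack=2)
Line 5: ['bread', 'bread'] (min_width=11, slack=2)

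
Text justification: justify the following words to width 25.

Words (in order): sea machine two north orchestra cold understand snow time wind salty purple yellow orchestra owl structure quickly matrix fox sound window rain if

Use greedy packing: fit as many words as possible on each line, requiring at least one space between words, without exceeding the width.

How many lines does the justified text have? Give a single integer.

Answer: 7

Derivation:
Line 1: ['sea', 'machine', 'two', 'north'] (min_width=21, slack=4)
Line 2: ['orchestra', 'cold', 'understand'] (min_width=25, slack=0)
Line 3: ['snow', 'time', 'wind', 'salty'] (min_width=20, slack=5)
Line 4: ['purple', 'yellow', 'orchestra'] (min_width=23, slack=2)
Line 5: ['owl', 'structure', 'quickly'] (min_width=21, slack=4)
Line 6: ['matrix', 'fox', 'sound', 'window'] (min_width=23, slack=2)
Line 7: ['rain', 'if'] (min_width=7, slack=18)
Total lines: 7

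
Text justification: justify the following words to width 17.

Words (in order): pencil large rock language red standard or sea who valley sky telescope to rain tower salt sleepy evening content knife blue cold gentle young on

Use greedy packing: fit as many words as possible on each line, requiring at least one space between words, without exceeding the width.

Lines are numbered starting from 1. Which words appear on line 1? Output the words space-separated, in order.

Answer: pencil large rock

Derivation:
Line 1: ['pencil', 'large', 'rock'] (min_width=17, slack=0)
Line 2: ['language', 'red'] (min_width=12, slack=5)
Line 3: ['standard', 'or', 'sea'] (min_width=15, slack=2)
Line 4: ['who', 'valley', 'sky'] (min_width=14, slack=3)
Line 5: ['telescope', 'to', 'rain'] (min_width=17, slack=0)
Line 6: ['tower', 'salt', 'sleepy'] (min_width=17, slack=0)
Line 7: ['evening', 'content'] (min_width=15, slack=2)
Line 8: ['knife', 'blue', 'cold'] (min_width=15, slack=2)
Line 9: ['gentle', 'young', 'on'] (min_width=15, slack=2)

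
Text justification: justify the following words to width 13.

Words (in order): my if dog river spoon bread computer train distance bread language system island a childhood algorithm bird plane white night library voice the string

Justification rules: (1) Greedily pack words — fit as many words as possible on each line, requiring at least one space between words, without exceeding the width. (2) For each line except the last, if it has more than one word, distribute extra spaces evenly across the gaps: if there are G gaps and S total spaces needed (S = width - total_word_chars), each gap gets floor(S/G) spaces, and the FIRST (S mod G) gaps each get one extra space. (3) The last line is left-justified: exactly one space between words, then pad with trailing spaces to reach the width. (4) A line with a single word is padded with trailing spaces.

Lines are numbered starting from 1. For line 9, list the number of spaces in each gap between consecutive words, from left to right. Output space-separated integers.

Line 1: ['my', 'if', 'dog'] (min_width=9, slack=4)
Line 2: ['river', 'spoon'] (min_width=11, slack=2)
Line 3: ['bread'] (min_width=5, slack=8)
Line 4: ['computer'] (min_width=8, slack=5)
Line 5: ['train'] (min_width=5, slack=8)
Line 6: ['distance'] (min_width=8, slack=5)
Line 7: ['bread'] (min_width=5, slack=8)
Line 8: ['language'] (min_width=8, slack=5)
Line 9: ['system', 'island'] (min_width=13, slack=0)
Line 10: ['a', 'childhood'] (min_width=11, slack=2)
Line 11: ['algorithm'] (min_width=9, slack=4)
Line 12: ['bird', 'plane'] (min_width=10, slack=3)
Line 13: ['white', 'night'] (min_width=11, slack=2)
Line 14: ['library', 'voice'] (min_width=13, slack=0)
Line 15: ['the', 'string'] (min_width=10, slack=3)

Answer: 1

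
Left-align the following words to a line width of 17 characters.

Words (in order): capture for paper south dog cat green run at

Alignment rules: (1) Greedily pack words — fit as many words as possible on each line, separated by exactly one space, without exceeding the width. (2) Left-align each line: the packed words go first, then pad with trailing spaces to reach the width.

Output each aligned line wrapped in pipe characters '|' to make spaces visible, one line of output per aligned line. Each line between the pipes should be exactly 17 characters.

Line 1: ['capture', 'for', 'paper'] (min_width=17, slack=0)
Line 2: ['south', 'dog', 'cat'] (min_width=13, slack=4)
Line 3: ['green', 'run', 'at'] (min_width=12, slack=5)

Answer: |capture for paper|
|south dog cat    |
|green run at     |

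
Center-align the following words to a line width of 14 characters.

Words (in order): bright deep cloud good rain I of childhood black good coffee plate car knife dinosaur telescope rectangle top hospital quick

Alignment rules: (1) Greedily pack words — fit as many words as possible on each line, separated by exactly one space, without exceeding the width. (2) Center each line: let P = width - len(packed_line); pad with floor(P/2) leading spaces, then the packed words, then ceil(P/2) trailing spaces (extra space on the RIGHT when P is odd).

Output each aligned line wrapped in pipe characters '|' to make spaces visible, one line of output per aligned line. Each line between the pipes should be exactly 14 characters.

Answer: | bright deep  |
|  cloud good  |
|  rain I of   |
|  childhood   |
|  black good  |
| coffee plate |
|  car knife   |
|   dinosaur   |
|  telescope   |
|rectangle top |
|hospital quick|

Derivation:
Line 1: ['bright', 'deep'] (min_width=11, slack=3)
Line 2: ['cloud', 'good'] (min_width=10, slack=4)
Line 3: ['rain', 'I', 'of'] (min_width=9, slack=5)
Line 4: ['childhood'] (min_width=9, slack=5)
Line 5: ['black', 'good'] (min_width=10, slack=4)
Line 6: ['coffee', 'plate'] (min_width=12, slack=2)
Line 7: ['car', 'knife'] (min_width=9, slack=5)
Line 8: ['dinosaur'] (min_width=8, slack=6)
Line 9: ['telescope'] (min_width=9, slack=5)
Line 10: ['rectangle', 'top'] (min_width=13, slack=1)
Line 11: ['hospital', 'quick'] (min_width=14, slack=0)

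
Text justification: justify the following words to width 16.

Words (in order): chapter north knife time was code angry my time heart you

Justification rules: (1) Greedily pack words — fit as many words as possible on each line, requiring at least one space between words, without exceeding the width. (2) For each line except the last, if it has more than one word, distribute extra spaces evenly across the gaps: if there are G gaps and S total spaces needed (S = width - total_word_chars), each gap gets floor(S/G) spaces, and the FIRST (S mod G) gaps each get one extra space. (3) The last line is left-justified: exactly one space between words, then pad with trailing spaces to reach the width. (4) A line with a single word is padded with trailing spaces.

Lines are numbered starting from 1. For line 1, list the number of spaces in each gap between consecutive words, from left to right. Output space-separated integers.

Line 1: ['chapter', 'north'] (min_width=13, slack=3)
Line 2: ['knife', 'time', 'was'] (min_width=14, slack=2)
Line 3: ['code', 'angry', 'my'] (min_width=13, slack=3)
Line 4: ['time', 'heart', 'you'] (min_width=14, slack=2)

Answer: 4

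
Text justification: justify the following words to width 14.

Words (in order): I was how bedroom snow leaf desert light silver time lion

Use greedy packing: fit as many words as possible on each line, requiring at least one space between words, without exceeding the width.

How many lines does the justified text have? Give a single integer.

Answer: 5

Derivation:
Line 1: ['I', 'was', 'how'] (min_width=9, slack=5)
Line 2: ['bedroom', 'snow'] (min_width=12, slack=2)
Line 3: ['leaf', 'desert'] (min_width=11, slack=3)
Line 4: ['light', 'silver'] (min_width=12, slack=2)
Line 5: ['time', 'lion'] (min_width=9, slack=5)
Total lines: 5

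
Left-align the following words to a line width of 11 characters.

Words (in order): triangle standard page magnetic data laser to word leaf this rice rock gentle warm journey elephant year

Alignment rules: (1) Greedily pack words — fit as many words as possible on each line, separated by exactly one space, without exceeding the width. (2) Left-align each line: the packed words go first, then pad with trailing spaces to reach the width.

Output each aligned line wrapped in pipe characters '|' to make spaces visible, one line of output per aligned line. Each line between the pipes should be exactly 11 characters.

Answer: |triangle   |
|standard   |
|page       |
|magnetic   |
|data laser |
|to word    |
|leaf this  |
|rice rock  |
|gentle warm|
|journey    |
|elephant   |
|year       |

Derivation:
Line 1: ['triangle'] (min_width=8, slack=3)
Line 2: ['standard'] (min_width=8, slack=3)
Line 3: ['page'] (min_width=4, slack=7)
Line 4: ['magnetic'] (min_width=8, slack=3)
Line 5: ['data', 'laser'] (min_width=10, slack=1)
Line 6: ['to', 'word'] (min_width=7, slack=4)
Line 7: ['leaf', 'this'] (min_width=9, slack=2)
Line 8: ['rice', 'rock'] (min_width=9, slack=2)
Line 9: ['gentle', 'warm'] (min_width=11, slack=0)
Line 10: ['journey'] (min_width=7, slack=4)
Line 11: ['elephant'] (min_width=8, slack=3)
Line 12: ['year'] (min_width=4, slack=7)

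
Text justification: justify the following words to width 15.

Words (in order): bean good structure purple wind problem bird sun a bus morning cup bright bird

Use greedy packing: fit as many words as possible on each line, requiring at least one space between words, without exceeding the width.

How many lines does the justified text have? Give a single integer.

Answer: 7

Derivation:
Line 1: ['bean', 'good'] (min_width=9, slack=6)
Line 2: ['structure'] (min_width=9, slack=6)
Line 3: ['purple', 'wind'] (min_width=11, slack=4)
Line 4: ['problem', 'bird'] (min_width=12, slack=3)
Line 5: ['sun', 'a', 'bus'] (min_width=9, slack=6)
Line 6: ['morning', 'cup'] (min_width=11, slack=4)
Line 7: ['bright', 'bird'] (min_width=11, slack=4)
Total lines: 7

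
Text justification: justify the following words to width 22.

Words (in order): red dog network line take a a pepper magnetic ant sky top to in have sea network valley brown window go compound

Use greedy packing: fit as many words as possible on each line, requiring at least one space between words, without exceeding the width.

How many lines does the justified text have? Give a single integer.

Line 1: ['red', 'dog', 'network', 'line'] (min_width=20, slack=2)
Line 2: ['take', 'a', 'a', 'pepper'] (min_width=15, slack=7)
Line 3: ['magnetic', 'ant', 'sky', 'top'] (min_width=20, slack=2)
Line 4: ['to', 'in', 'have', 'sea', 'network'] (min_width=22, slack=0)
Line 5: ['valley', 'brown', 'window', 'go'] (min_width=22, slack=0)
Line 6: ['compound'] (min_width=8, slack=14)
Total lines: 6

Answer: 6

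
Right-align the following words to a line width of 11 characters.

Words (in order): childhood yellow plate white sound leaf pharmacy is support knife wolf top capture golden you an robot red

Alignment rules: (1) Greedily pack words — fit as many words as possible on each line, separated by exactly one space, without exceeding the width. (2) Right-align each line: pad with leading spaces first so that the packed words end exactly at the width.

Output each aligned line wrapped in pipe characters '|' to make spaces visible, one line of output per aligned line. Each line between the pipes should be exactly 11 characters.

Line 1: ['childhood'] (min_width=9, slack=2)
Line 2: ['yellow'] (min_width=6, slack=5)
Line 3: ['plate', 'white'] (min_width=11, slack=0)
Line 4: ['sound', 'leaf'] (min_width=10, slack=1)
Line 5: ['pharmacy', 'is'] (min_width=11, slack=0)
Line 6: ['support'] (min_width=7, slack=4)
Line 7: ['knife', 'wolf'] (min_width=10, slack=1)
Line 8: ['top', 'capture'] (min_width=11, slack=0)
Line 9: ['golden', 'you'] (min_width=10, slack=1)
Line 10: ['an', 'robot'] (min_width=8, slack=3)
Line 11: ['red'] (min_width=3, slack=8)

Answer: |  childhood|
|     yellow|
|plate white|
| sound leaf|
|pharmacy is|
|    support|
| knife wolf|
|top capture|
| golden you|
|   an robot|
|        red|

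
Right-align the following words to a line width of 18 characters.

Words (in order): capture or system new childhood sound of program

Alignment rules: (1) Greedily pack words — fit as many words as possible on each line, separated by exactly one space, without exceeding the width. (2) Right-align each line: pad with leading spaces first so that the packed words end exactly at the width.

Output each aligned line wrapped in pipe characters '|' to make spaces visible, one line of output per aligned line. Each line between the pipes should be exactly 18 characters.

Answer: | capture or system|
|     new childhood|
|  sound of program|

Derivation:
Line 1: ['capture', 'or', 'system'] (min_width=17, slack=1)
Line 2: ['new', 'childhood'] (min_width=13, slack=5)
Line 3: ['sound', 'of', 'program'] (min_width=16, slack=2)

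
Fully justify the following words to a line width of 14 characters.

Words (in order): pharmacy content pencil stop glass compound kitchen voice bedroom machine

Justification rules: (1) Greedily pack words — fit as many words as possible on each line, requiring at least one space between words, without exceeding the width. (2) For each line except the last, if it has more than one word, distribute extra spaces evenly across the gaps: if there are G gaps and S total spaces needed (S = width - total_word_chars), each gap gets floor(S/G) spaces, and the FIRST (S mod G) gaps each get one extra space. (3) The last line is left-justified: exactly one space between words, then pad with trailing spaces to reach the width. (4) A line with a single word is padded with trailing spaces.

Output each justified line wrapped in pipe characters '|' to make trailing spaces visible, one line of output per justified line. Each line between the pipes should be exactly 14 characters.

Line 1: ['pharmacy'] (min_width=8, slack=6)
Line 2: ['content', 'pencil'] (min_width=14, slack=0)
Line 3: ['stop', 'glass'] (min_width=10, slack=4)
Line 4: ['compound'] (min_width=8, slack=6)
Line 5: ['kitchen', 'voice'] (min_width=13, slack=1)
Line 6: ['bedroom'] (min_width=7, slack=7)
Line 7: ['machine'] (min_width=7, slack=7)

Answer: |pharmacy      |
|content pencil|
|stop     glass|
|compound      |
|kitchen  voice|
|bedroom       |
|machine       |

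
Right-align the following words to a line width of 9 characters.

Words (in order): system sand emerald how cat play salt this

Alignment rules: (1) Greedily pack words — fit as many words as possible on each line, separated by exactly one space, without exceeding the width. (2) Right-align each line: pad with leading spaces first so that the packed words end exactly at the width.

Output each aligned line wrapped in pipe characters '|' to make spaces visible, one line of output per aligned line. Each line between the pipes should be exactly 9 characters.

Answer: |   system|
|     sand|
|  emerald|
|  how cat|
|play salt|
|     this|

Derivation:
Line 1: ['system'] (min_width=6, slack=3)
Line 2: ['sand'] (min_width=4, slack=5)
Line 3: ['emerald'] (min_width=7, slack=2)
Line 4: ['how', 'cat'] (min_width=7, slack=2)
Line 5: ['play', 'salt'] (min_width=9, slack=0)
Line 6: ['this'] (min_width=4, slack=5)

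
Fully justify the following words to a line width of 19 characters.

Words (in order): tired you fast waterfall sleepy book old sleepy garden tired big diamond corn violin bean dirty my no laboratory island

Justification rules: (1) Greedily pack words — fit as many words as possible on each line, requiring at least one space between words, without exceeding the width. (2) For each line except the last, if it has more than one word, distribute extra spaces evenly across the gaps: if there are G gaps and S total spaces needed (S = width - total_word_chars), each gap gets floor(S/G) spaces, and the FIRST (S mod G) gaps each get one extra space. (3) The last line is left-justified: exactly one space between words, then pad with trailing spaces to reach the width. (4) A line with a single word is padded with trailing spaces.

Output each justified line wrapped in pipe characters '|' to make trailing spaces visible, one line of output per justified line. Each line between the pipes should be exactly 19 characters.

Line 1: ['tired', 'you', 'fast'] (min_width=14, slack=5)
Line 2: ['waterfall', 'sleepy'] (min_width=16, slack=3)
Line 3: ['book', 'old', 'sleepy'] (min_width=15, slack=4)
Line 4: ['garden', 'tired', 'big'] (min_width=16, slack=3)
Line 5: ['diamond', 'corn', 'violin'] (min_width=19, slack=0)
Line 6: ['bean', 'dirty', 'my', 'no'] (min_width=16, slack=3)
Line 7: ['laboratory', 'island'] (min_width=17, slack=2)

Answer: |tired    you   fast|
|waterfall    sleepy|
|book   old   sleepy|
|garden   tired  big|
|diamond corn violin|
|bean  dirty  my  no|
|laboratory island  |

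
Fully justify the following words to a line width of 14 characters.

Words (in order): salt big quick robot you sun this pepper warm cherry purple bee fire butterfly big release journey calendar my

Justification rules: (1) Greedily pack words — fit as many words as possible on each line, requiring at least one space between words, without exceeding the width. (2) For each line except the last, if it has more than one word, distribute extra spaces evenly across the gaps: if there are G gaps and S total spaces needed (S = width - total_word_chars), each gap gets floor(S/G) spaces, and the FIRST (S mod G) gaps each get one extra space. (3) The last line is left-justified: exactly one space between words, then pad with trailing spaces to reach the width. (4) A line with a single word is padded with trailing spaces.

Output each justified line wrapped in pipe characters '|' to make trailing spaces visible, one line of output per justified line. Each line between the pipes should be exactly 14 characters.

Line 1: ['salt', 'big', 'quick'] (min_width=14, slack=0)
Line 2: ['robot', 'you', 'sun'] (min_width=13, slack=1)
Line 3: ['this', 'pepper'] (min_width=11, slack=3)
Line 4: ['warm', 'cherry'] (min_width=11, slack=3)
Line 5: ['purple', 'bee'] (min_width=10, slack=4)
Line 6: ['fire', 'butterfly'] (min_width=14, slack=0)
Line 7: ['big', 'release'] (min_width=11, slack=3)
Line 8: ['journey'] (min_width=7, slack=7)
Line 9: ['calendar', 'my'] (min_width=11, slack=3)

Answer: |salt big quick|
|robot  you sun|
|this    pepper|
|warm    cherry|
|purple     bee|
|fire butterfly|
|big    release|
|journey       |
|calendar my   |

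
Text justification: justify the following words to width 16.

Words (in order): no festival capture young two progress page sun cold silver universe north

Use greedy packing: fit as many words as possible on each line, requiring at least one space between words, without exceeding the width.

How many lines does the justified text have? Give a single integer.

Answer: 6

Derivation:
Line 1: ['no', 'festival'] (min_width=11, slack=5)
Line 2: ['capture', 'young'] (min_width=13, slack=3)
Line 3: ['two', 'progress'] (min_width=12, slack=4)
Line 4: ['page', 'sun', 'cold'] (min_width=13, slack=3)
Line 5: ['silver', 'universe'] (min_width=15, slack=1)
Line 6: ['north'] (min_width=5, slack=11)
Total lines: 6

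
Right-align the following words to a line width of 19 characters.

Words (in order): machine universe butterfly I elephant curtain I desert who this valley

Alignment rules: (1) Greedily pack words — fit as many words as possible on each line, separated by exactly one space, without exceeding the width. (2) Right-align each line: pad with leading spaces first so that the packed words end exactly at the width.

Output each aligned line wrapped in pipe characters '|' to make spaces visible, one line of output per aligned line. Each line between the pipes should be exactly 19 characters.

Answer: |   machine universe|
|        butterfly I|
| elephant curtain I|
|    desert who this|
|             valley|

Derivation:
Line 1: ['machine', 'universe'] (min_width=16, slack=3)
Line 2: ['butterfly', 'I'] (min_width=11, slack=8)
Line 3: ['elephant', 'curtain', 'I'] (min_width=18, slack=1)
Line 4: ['desert', 'who', 'this'] (min_width=15, slack=4)
Line 5: ['valley'] (min_width=6, slack=13)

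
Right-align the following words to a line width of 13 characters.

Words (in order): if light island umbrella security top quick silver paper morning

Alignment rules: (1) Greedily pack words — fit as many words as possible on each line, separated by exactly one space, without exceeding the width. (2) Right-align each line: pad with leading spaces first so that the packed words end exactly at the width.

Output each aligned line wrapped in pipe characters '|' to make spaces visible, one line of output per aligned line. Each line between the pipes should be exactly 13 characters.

Answer: |     if light|
|       island|
|     umbrella|
| security top|
| quick silver|
|paper morning|

Derivation:
Line 1: ['if', 'light'] (min_width=8, slack=5)
Line 2: ['island'] (min_width=6, slack=7)
Line 3: ['umbrella'] (min_width=8, slack=5)
Line 4: ['security', 'top'] (min_width=12, slack=1)
Line 5: ['quick', 'silver'] (min_width=12, slack=1)
Line 6: ['paper', 'morning'] (min_width=13, slack=0)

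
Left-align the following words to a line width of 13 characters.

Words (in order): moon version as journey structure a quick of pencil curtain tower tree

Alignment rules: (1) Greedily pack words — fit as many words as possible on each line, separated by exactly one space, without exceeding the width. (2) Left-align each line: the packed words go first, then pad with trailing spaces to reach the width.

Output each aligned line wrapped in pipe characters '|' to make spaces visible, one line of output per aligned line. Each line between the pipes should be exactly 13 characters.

Line 1: ['moon', 'version'] (min_width=12, slack=1)
Line 2: ['as', 'journey'] (min_width=10, slack=3)
Line 3: ['structure', 'a'] (min_width=11, slack=2)
Line 4: ['quick', 'of'] (min_width=8, slack=5)
Line 5: ['pencil'] (min_width=6, slack=7)
Line 6: ['curtain', 'tower'] (min_width=13, slack=0)
Line 7: ['tree'] (min_width=4, slack=9)

Answer: |moon version |
|as journey   |
|structure a  |
|quick of     |
|pencil       |
|curtain tower|
|tree         |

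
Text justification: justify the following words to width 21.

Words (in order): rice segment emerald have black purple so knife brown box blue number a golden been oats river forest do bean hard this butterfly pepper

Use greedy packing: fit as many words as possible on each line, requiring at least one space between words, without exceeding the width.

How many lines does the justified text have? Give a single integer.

Line 1: ['rice', 'segment', 'emerald'] (min_width=20, slack=1)
Line 2: ['have', 'black', 'purple', 'so'] (min_width=20, slack=1)
Line 3: ['knife', 'brown', 'box', 'blue'] (min_width=20, slack=1)
Line 4: ['number', 'a', 'golden', 'been'] (min_width=20, slack=1)
Line 5: ['oats', 'river', 'forest', 'do'] (min_width=20, slack=1)
Line 6: ['bean', 'hard', 'this'] (min_width=14, slack=7)
Line 7: ['butterfly', 'pepper'] (min_width=16, slack=5)
Total lines: 7

Answer: 7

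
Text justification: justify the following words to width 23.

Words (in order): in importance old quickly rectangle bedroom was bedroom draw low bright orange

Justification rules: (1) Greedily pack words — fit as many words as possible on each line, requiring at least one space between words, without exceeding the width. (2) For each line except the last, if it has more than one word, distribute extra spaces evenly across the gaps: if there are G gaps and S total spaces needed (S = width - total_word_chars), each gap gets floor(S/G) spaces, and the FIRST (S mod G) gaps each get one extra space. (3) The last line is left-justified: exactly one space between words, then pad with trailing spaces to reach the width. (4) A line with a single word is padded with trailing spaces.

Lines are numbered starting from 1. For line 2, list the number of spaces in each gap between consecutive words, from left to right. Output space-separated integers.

Answer: 7

Derivation:
Line 1: ['in', 'importance', 'old'] (min_width=17, slack=6)
Line 2: ['quickly', 'rectangle'] (min_width=17, slack=6)
Line 3: ['bedroom', 'was', 'bedroom'] (min_width=19, slack=4)
Line 4: ['draw', 'low', 'bright', 'orange'] (min_width=22, slack=1)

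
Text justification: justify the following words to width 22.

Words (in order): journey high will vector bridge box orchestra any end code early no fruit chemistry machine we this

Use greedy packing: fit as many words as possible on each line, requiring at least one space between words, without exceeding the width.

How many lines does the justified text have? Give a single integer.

Answer: 6

Derivation:
Line 1: ['journey', 'high', 'will'] (min_width=17, slack=5)
Line 2: ['vector', 'bridge', 'box'] (min_width=17, slack=5)
Line 3: ['orchestra', 'any', 'end', 'code'] (min_width=22, slack=0)
Line 4: ['early', 'no', 'fruit'] (min_width=14, slack=8)
Line 5: ['chemistry', 'machine', 'we'] (min_width=20, slack=2)
Line 6: ['this'] (min_width=4, slack=18)
Total lines: 6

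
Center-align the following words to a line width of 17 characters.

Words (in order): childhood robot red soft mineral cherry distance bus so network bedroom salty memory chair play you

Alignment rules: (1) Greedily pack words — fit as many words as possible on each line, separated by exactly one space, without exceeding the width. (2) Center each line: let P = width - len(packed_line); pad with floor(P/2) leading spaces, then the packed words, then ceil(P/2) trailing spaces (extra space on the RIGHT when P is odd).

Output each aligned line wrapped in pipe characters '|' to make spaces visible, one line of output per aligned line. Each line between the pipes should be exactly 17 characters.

Answer: | childhood robot |
|red soft mineral |
| cherry distance |
| bus so network  |
|  bedroom salty  |
|memory chair play|
|       you       |

Derivation:
Line 1: ['childhood', 'robot'] (min_width=15, slack=2)
Line 2: ['red', 'soft', 'mineral'] (min_width=16, slack=1)
Line 3: ['cherry', 'distance'] (min_width=15, slack=2)
Line 4: ['bus', 'so', 'network'] (min_width=14, slack=3)
Line 5: ['bedroom', 'salty'] (min_width=13, slack=4)
Line 6: ['memory', 'chair', 'play'] (min_width=17, slack=0)
Line 7: ['you'] (min_width=3, slack=14)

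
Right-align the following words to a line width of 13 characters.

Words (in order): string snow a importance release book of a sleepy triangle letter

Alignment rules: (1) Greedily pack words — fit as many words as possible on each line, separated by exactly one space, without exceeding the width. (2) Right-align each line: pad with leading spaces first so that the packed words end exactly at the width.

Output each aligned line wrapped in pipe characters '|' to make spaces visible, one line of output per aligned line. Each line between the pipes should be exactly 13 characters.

Line 1: ['string', 'snow', 'a'] (min_width=13, slack=0)
Line 2: ['importance'] (min_width=10, slack=3)
Line 3: ['release', 'book'] (min_width=12, slack=1)
Line 4: ['of', 'a', 'sleepy'] (min_width=11, slack=2)
Line 5: ['triangle'] (min_width=8, slack=5)
Line 6: ['letter'] (min_width=6, slack=7)

Answer: |string snow a|
|   importance|
| release book|
|  of a sleepy|
|     triangle|
|       letter|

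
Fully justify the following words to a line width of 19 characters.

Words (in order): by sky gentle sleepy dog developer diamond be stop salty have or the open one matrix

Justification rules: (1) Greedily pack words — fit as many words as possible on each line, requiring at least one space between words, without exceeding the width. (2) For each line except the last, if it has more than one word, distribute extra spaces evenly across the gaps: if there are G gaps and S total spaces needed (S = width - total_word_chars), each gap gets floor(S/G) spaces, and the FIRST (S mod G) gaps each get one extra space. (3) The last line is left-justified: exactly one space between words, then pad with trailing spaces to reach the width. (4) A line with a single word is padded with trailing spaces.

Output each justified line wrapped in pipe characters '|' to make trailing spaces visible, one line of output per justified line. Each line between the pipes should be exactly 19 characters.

Line 1: ['by', 'sky', 'gentle'] (min_width=13, slack=6)
Line 2: ['sleepy', 'dog'] (min_width=10, slack=9)
Line 3: ['developer', 'diamond'] (min_width=17, slack=2)
Line 4: ['be', 'stop', 'salty', 'have'] (min_width=18, slack=1)
Line 5: ['or', 'the', 'open', 'one'] (min_width=15, slack=4)
Line 6: ['matrix'] (min_width=6, slack=13)

Answer: |by    sky    gentle|
|sleepy          dog|
|developer   diamond|
|be  stop salty have|
|or   the  open  one|
|matrix             |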